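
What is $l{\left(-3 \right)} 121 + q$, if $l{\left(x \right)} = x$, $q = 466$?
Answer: $103$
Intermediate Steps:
$l{\left(-3 \right)} 121 + q = \left(-3\right) 121 + 466 = -363 + 466 = 103$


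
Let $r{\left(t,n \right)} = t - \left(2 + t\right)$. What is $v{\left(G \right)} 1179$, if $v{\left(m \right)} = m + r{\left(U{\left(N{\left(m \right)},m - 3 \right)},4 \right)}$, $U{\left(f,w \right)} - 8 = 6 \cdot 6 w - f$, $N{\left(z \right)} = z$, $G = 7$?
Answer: $5895$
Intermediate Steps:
$U{\left(f,w \right)} = 8 - f + 36 w$ ($U{\left(f,w \right)} = 8 - \left(f - 6 \cdot 6 w\right) = 8 - \left(f - 36 w\right) = 8 - f + 36 w$)
$r{\left(t,n \right)} = -2$
$v{\left(m \right)} = -2 + m$ ($v{\left(m \right)} = m - 2 = -2 + m$)
$v{\left(G \right)} 1179 = \left(-2 + 7\right) 1179 = 5 \cdot 1179 = 5895$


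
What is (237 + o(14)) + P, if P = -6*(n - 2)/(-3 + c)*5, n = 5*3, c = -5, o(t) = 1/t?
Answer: 8003/28 ≈ 285.82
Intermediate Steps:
n = 15
P = 195/4 (P = -6*(15 - 2)/(-3 - 5)*5 = -78/(-8)*5 = -78*(-1)/8*5 = -6*(-13/8)*5 = (39/4)*5 = 195/4 ≈ 48.750)
(237 + o(14)) + P = (237 + 1/14) + 195/4 = 3319/14 + 195/4 = 8003/28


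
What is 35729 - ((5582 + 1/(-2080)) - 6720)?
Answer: 76683361/2080 ≈ 36867.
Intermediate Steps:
35729 - ((5582 + 1/(-2080)) - 6720) = 35729 - ((5582 - 1/2080) - 6720) = 35729 - (11610559/2080 - 6720) = 35729 - 1*(-2367041/2080) = 35729 + 2367041/2080 = 76683361/2080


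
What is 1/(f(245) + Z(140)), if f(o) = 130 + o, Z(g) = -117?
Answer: 1/258 ≈ 0.0038760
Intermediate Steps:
1/(f(245) + Z(140)) = 1/((130 + 245) - 117) = 1/(375 - 117) = 1/258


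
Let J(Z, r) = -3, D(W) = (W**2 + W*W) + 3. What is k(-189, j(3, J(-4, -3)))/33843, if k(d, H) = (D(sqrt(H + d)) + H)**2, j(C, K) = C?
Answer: 44652/11281 ≈ 3.9582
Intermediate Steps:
D(W) = 3 + 2*W**2 (D(W) = (W**2 + W**2) + 3 = 2*W**2 + 3 = 3 + 2*W**2)
k(d, H) = (3 + 2*d + 3*H)**2 (k(d, H) = ((3 + 2*(sqrt(H + d))**2) + H)**2 = ((3 + 2*(H + d)) + H)**2 = ((3 + (2*H + 2*d)) + H)**2 = ((3 + 2*H + 2*d) + H)**2 = (3 + 2*d + 3*H)**2)
k(-189, j(3, J(-4, -3)))/33843 = (3 + 2*(-189) + 3*3)**2/33843 = (3 - 378 + 9)**2*(1/33843) = (-366)**2*(1/33843) = 133956*(1/33843) = 44652/11281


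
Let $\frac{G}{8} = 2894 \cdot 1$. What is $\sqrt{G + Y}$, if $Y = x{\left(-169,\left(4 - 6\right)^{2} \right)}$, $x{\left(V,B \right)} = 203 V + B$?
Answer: $3 i \sqrt{1239} \approx 105.6 i$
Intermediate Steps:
$x{\left(V,B \right)} = B + 203 V$
$Y = -34303$ ($Y = \left(4 - 6\right)^{2} + 203 \left(-169\right) = \left(-2\right)^{2} - 34307 = 4 - 34307 = -34303$)
$G = 23152$ ($G = 8 \cdot 2894 \cdot 1 = 8 \cdot 2894 = 23152$)
$\sqrt{G + Y} = \sqrt{23152 - 34303} = \sqrt{-11151} = 3 i \sqrt{1239}$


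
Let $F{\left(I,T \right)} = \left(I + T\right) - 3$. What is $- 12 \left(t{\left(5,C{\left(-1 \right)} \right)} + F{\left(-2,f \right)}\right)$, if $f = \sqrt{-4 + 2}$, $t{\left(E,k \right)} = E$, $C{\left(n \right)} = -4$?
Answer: $- 12 i \sqrt{2} \approx - 16.971 i$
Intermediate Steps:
$f = i \sqrt{2}$ ($f = \sqrt{-2} = i \sqrt{2} \approx 1.4142 i$)
$F{\left(I,T \right)} = -3 + I + T$
$- 12 \left(t{\left(5,C{\left(-1 \right)} \right)} + F{\left(-2,f \right)}\right) = - 12 \left(5 - \left(5 - i \sqrt{2}\right)\right) = - 12 i \sqrt{2}$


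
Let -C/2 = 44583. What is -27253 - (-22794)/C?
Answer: -405010632/14861 ≈ -27253.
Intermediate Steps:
C = -89166 (C = -2*44583 = -89166)
-27253 - (-22794)/C = -27253 - (-22794)/(-89166) = -27253 - (-22794)*(-1)/89166 = -27253 - 1*3799/14861 = -27253 - 3799/14861 = -405010632/14861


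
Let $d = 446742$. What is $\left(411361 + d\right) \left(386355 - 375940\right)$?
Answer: $8937142745$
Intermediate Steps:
$\left(411361 + d\right) \left(386355 - 375940\right) = \left(411361 + 446742\right) \left(386355 - 375940\right) = 858103 \cdot 10415 = 8937142745$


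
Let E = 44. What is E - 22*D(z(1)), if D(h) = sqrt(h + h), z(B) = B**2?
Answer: 44 - 22*sqrt(2) ≈ 12.887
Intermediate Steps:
D(h) = sqrt(2)*sqrt(h) (D(h) = sqrt(2*h) = sqrt(2)*sqrt(h))
E - 22*D(z(1)) = 44 - 22*sqrt(2)*sqrt(1**2) = 44 - 22*sqrt(2)*sqrt(1) = 44 - 22*sqrt(2)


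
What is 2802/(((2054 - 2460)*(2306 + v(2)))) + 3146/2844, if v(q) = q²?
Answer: 61302889/55568205 ≈ 1.1032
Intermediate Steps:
2802/(((2054 - 2460)*(2306 + v(2)))) + 3146/2844 = 2802/(((2054 - 2460)*(2306 + 2²))) + 3146/2844 = 2802/((-406*(2306 + 4))) + 3146*(1/2844) = 2802/((-406*2310)) + 1573/1422 = 2802/(-937860) + 1573/1422 = 2802*(-1/937860) + 1573/1422 = -467/156310 + 1573/1422 = 61302889/55568205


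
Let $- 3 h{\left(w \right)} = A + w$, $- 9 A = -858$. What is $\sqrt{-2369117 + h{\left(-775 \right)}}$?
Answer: $\frac{i \sqrt{21320014}}{3} \approx 1539.1 i$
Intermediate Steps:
$A = \frac{286}{3}$ ($A = \left(- \frac{1}{9}\right) \left(-858\right) = \frac{286}{3} \approx 95.333$)
$h{\left(w \right)} = - \frac{286}{9} - \frac{w}{3}$ ($h{\left(w \right)} = - \frac{\frac{286}{3} + w}{3} = - \frac{286}{9} - \frac{w}{3}$)
$\sqrt{-2369117 + h{\left(-775 \right)}} = \sqrt{-2369117 - - \frac{2039}{9}} = \sqrt{-2369117 + \left(- \frac{286}{9} + \frac{775}{3}\right)} = \sqrt{-2369117 + \frac{2039}{9}} = \sqrt{- \frac{21320014}{9}} = \frac{i \sqrt{21320014}}{3}$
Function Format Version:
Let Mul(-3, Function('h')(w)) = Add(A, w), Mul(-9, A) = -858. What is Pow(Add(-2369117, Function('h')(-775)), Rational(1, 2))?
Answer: Mul(Rational(1, 3), I, Pow(21320014, Rational(1, 2))) ≈ Mul(1539.1, I)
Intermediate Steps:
A = Rational(286, 3) (A = Mul(Rational(-1, 9), -858) = Rational(286, 3) ≈ 95.333)
Function('h')(w) = Add(Rational(-286, 9), Mul(Rational(-1, 3), w)) (Function('h')(w) = Mul(Rational(-1, 3), Add(Rational(286, 3), w)) = Add(Rational(-286, 9), Mul(Rational(-1, 3), w)))
Pow(Add(-2369117, Function('h')(-775)), Rational(1, 2)) = Pow(Add(-2369117, Add(Rational(-286, 9), Mul(Rational(-1, 3), -775))), Rational(1, 2)) = Pow(Add(-2369117, Add(Rational(-286, 9), Rational(775, 3))), Rational(1, 2)) = Pow(Add(-2369117, Rational(2039, 9)), Rational(1, 2)) = Pow(Rational(-21320014, 9), Rational(1, 2)) = Mul(Rational(1, 3), I, Pow(21320014, Rational(1, 2)))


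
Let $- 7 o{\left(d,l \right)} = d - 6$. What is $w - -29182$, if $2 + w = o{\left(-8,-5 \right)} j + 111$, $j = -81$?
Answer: $29129$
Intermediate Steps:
$o{\left(d,l \right)} = \frac{6}{7} - \frac{d}{7}$ ($o{\left(d,l \right)} = - \frac{d - 6}{7} = - \frac{-6 + d}{7} = \frac{6}{7} - \frac{d}{7}$)
$w = -53$ ($w = -2 + \left(\left(\frac{6}{7} - - \frac{8}{7}\right) \left(-81\right) + 111\right) = -2 + \left(\left(\frac{6}{7} + \frac{8}{7}\right) \left(-81\right) + 111\right) = -2 + \left(2 \left(-81\right) + 111\right) = -2 + \left(-162 + 111\right) = -2 - 51 = -53$)
$w - -29182 = -53 - -29182 = -53 + 29182 = 29129$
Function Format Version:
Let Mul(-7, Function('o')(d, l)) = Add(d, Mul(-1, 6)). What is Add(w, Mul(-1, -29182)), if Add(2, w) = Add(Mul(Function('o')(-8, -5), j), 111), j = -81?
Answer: 29129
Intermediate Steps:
Function('o')(d, l) = Add(Rational(6, 7), Mul(Rational(-1, 7), d)) (Function('o')(d, l) = Mul(Rational(-1, 7), Add(d, Mul(-1, 6))) = Mul(Rational(-1, 7), Add(d, -6)) = Mul(Rational(-1, 7), Add(-6, d)) = Add(Rational(6, 7), Mul(Rational(-1, 7), d)))
w = -53 (w = Add(-2, Add(Mul(Add(Rational(6, 7), Mul(Rational(-1, 7), -8)), -81), 111)) = Add(-2, Add(Mul(Add(Rational(6, 7), Rational(8, 7)), -81), 111)) = Add(-2, Add(Mul(2, -81), 111)) = Add(-2, Add(-162, 111)) = Add(-2, -51) = -53)
Add(w, Mul(-1, -29182)) = Add(-53, Mul(-1, -29182)) = Add(-53, 29182) = 29129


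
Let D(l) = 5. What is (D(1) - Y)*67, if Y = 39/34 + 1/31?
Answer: 269809/1054 ≈ 255.99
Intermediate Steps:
Y = 1243/1054 (Y = 39*(1/34) + 1*(1/31) = 39/34 + 1/31 = 1243/1054 ≈ 1.1793)
(D(1) - Y)*67 = (5 - 1*1243/1054)*67 = (5 - 1243/1054)*67 = (4027/1054)*67 = 269809/1054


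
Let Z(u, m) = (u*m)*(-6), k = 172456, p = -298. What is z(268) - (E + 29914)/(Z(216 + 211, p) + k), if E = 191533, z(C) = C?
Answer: 250608329/935932 ≈ 267.76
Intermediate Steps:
Z(u, m) = -6*m*u (Z(u, m) = (m*u)*(-6) = -6*m*u)
z(268) - (E + 29914)/(Z(216 + 211, p) + k) = 268 - (191533 + 29914)/(-6*(-298)*(216 + 211) + 172456) = 268 - 221447/(-6*(-298)*427 + 172456) = 268 - 221447/(763476 + 172456) = 268 - 221447/935932 = 250608329/935932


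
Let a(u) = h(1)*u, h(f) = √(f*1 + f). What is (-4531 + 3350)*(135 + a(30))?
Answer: -159435 - 35430*√2 ≈ -2.0954e+5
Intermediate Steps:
h(f) = √2*√f (h(f) = √(f + f) = √(2*f) = √2*√f)
a(u) = u*√2 (a(u) = (√2*√1)*u = (√2*1)*u = √2*u = u*√2)
(-4531 + 3350)*(135 + a(30)) = (-4531 + 3350)*(135 + 30*√2) = -1181*(135 + 30*√2) = -159435 - 35430*√2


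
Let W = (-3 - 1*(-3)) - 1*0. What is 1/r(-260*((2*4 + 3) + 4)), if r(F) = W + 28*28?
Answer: 1/784 ≈ 0.0012755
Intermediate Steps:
W = 0 (W = (-3 + 3) + 0 = 0 + 0 = 0)
r(F) = 784 (r(F) = 0 + 28*28 = 0 + 784 = 784)
1/r(-260*((2*4 + 3) + 4)) = 1/784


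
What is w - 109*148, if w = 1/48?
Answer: -774335/48 ≈ -16132.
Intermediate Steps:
w = 1/48 ≈ 0.020833
w - 109*148 = 1/48 - 109*148 = 1/48 - 16132 = -774335/48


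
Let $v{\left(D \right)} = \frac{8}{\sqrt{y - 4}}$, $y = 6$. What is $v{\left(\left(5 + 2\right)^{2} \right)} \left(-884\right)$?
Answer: $- 3536 \sqrt{2} \approx -5000.7$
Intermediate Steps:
$v{\left(D \right)} = 4 \sqrt{2}$ ($v{\left(D \right)} = \frac{8}{\sqrt{6 - 4}} = \frac{8}{\sqrt{2}} = 8 \frac{\sqrt{2}}{2} = 4 \sqrt{2}$)
$v{\left(\left(5 + 2\right)^{2} \right)} \left(-884\right) = 4 \sqrt{2} \left(-884\right) = - 3536 \sqrt{2}$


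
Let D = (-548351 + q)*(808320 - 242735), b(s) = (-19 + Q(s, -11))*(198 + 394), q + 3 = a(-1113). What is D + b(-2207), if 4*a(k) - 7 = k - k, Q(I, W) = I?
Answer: -1240564500433/4 ≈ -3.1014e+11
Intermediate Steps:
a(k) = 7/4 (a(k) = 7/4 + (k - k)/4 = 7/4 + (1/4)*0 = 7/4 + 0 = 7/4)
q = -5/4 (q = -3 + 7/4 = -5/4 ≈ -1.2500)
b(s) = -11248 + 592*s (b(s) = (-19 + s)*(198 + 394) = (-19 + s)*592 = -11248 + 592*s)
D = -1240559229265/4 (D = (-548351 - 5/4)*(808320 - 242735) = -2193409/4*565585 = -1240559229265/4 ≈ -3.1014e+11)
D + b(-2207) = -1240559229265/4 + (-11248 + 592*(-2207)) = -1240559229265/4 + (-11248 - 1306544) = -1240559229265/4 - 1317792 = -1240564500433/4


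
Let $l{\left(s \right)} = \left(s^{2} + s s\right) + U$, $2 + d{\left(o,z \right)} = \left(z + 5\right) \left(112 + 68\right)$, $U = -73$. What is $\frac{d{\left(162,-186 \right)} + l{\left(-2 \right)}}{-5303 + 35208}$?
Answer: $- \frac{32647}{29905} \approx -1.0917$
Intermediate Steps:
$d{\left(o,z \right)} = 898 + 180 z$ ($d{\left(o,z \right)} = -2 + \left(z + 5\right) \left(112 + 68\right) = -2 + \left(5 + z\right) 180 = -2 + \left(900 + 180 z\right) = 898 + 180 z$)
$l{\left(s \right)} = -73 + 2 s^{2}$ ($l{\left(s \right)} = \left(s^{2} + s s\right) - 73 = \left(s^{2} + s^{2}\right) - 73 = 2 s^{2} - 73 = -73 + 2 s^{2}$)
$\frac{d{\left(162,-186 \right)} + l{\left(-2 \right)}}{-5303 + 35208} = \frac{\left(898 + 180 \left(-186\right)\right) - \left(73 - 2 \left(-2\right)^{2}\right)}{-5303 + 35208} = \frac{\left(898 - 33480\right) + \left(-73 + 2 \cdot 4\right)}{29905} = \left(-32582 + \left(-73 + 8\right)\right) \frac{1}{29905} = \left(-32582 - 65\right) \frac{1}{29905} = \left(-32647\right) \frac{1}{29905} = - \frac{32647}{29905}$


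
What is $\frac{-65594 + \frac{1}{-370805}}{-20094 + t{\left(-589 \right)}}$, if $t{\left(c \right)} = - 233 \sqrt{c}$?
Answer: $\frac{488737986238074}{161576445860885} - \frac{5667161878843 i \sqrt{589}}{161576445860885} \approx 3.0248 - 0.85123 i$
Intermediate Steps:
$\frac{-65594 + \frac{1}{-370805}}{-20094 + t{\left(-589 \right)}} = \frac{-65594 + \frac{1}{-370805}}{-20094 - 233 \sqrt{-589}} = \frac{-65594 - \frac{1}{370805}}{-20094 - 233 i \sqrt{589}} = - \frac{24322583171}{370805 \left(-20094 - 233 i \sqrt{589}\right)}$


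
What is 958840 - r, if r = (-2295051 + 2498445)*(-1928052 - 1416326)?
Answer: 680227377772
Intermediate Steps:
r = -680226418932 (r = 203394*(-3344378) = -680226418932)
958840 - r = 958840 - 1*(-680226418932) = 958840 + 680226418932 = 680227377772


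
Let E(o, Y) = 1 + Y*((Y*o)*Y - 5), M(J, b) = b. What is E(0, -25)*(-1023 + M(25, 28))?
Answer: -125370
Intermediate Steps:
E(o, Y) = 1 + Y*(-5 + o*Y**2) (E(o, Y) = 1 + Y*(o*Y**2 - 5) = 1 + Y*(-5 + o*Y**2))
E(0, -25)*(-1023 + M(25, 28)) = (1 - 5*(-25) + 0*(-25)**3)*(-1023 + 28) = (1 + 125 + 0*(-15625))*(-995) = (1 + 125 + 0)*(-995) = 126*(-995) = -125370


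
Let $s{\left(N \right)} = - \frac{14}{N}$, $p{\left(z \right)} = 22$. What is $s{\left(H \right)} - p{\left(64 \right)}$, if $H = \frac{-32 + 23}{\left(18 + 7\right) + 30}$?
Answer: $\frac{572}{9} \approx 63.556$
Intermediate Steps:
$H = - \frac{9}{55}$ ($H = - \frac{9}{25 + 30} = - \frac{9}{55} \approx -0.16364$)
$s{\left(H \right)} - p{\left(64 \right)} = - \frac{14}{- \frac{9}{55}} - 22 = \left(-14\right) \left(- \frac{55}{9}\right) - 22 = \frac{770}{9} - 22 = \frac{572}{9}$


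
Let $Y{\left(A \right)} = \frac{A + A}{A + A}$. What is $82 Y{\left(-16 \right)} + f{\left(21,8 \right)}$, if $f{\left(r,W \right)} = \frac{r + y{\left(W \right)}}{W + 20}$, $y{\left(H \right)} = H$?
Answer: $\frac{2325}{28} \approx 83.036$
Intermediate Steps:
$Y{\left(A \right)} = 1$ ($Y{\left(A \right)} = \frac{2 A}{2 A} = 2 A \frac{1}{2 A} = 1$)
$f{\left(r,W \right)} = \frac{W + r}{20 + W}$ ($f{\left(r,W \right)} = \frac{r + W}{W + 20} = \frac{W + r}{20 + W}$)
$82 Y{\left(-16 \right)} + f{\left(21,8 \right)} = 82 \cdot 1 + \frac{8 + 21}{20 + 8} = 82 + \frac{1}{28} \cdot 29 = 82 + \frac{29}{28} = \frac{2325}{28}$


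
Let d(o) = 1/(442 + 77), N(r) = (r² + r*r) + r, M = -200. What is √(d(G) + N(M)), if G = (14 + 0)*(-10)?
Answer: √21495008319/519 ≈ 282.49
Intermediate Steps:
N(r) = r + 2*r² (N(r) = (r² + r²) + r = 2*r² + r = r + 2*r²)
G = -140 (G = 14*(-10) = -140)
d(o) = 1/519
√(d(G) + N(M)) = √(1/519 - 200*(1 + 2*(-200))) = √(1/519 - 200*(1 - 400)) = √(1/519 - 200*(-399)) = √(1/519 + 79800) = √(41416201/519) = √21495008319/519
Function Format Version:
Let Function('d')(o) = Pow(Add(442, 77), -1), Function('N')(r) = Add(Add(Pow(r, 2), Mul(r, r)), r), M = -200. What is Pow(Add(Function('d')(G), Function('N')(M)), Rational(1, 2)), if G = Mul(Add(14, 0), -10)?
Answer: Mul(Rational(1, 519), Pow(21495008319, Rational(1, 2))) ≈ 282.49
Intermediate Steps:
Function('N')(r) = Add(r, Mul(2, Pow(r, 2))) (Function('N')(r) = Add(Add(Pow(r, 2), Pow(r, 2)), r) = Add(Mul(2, Pow(r, 2)), r) = Add(r, Mul(2, Pow(r, 2))))
G = -140 (G = Mul(14, -10) = -140)
Function('d')(o) = Rational(1, 519) (Function('d')(o) = Pow(519, -1) = Rational(1, 519))
Pow(Add(Function('d')(G), Function('N')(M)), Rational(1, 2)) = Pow(Add(Rational(1, 519), Mul(-200, Add(1, Mul(2, -200)))), Rational(1, 2)) = Pow(Add(Rational(1, 519), Mul(-200, Add(1, -400))), Rational(1, 2)) = Pow(Add(Rational(1, 519), Mul(-200, -399)), Rational(1, 2)) = Pow(Add(Rational(1, 519), 79800), Rational(1, 2)) = Pow(Rational(41416201, 519), Rational(1, 2)) = Mul(Rational(1, 519), Pow(21495008319, Rational(1, 2)))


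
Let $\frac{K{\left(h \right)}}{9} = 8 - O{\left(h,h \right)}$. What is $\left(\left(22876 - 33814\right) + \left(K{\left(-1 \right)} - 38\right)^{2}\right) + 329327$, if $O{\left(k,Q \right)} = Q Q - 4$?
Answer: $322110$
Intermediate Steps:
$O{\left(k,Q \right)} = -4 + Q^{2}$ ($O{\left(k,Q \right)} = Q^{2} - 4 = -4 + Q^{2}$)
$K{\left(h \right)} = 108 - 9 h^{2}$ ($K{\left(h \right)} = 9 \left(8 - \left(-4 + h^{2}\right)\right) = 9 \left(12 - h^{2}\right) = 108 - 9 h^{2}$)
$\left(\left(22876 - 33814\right) + \left(K{\left(-1 \right)} - 38\right)^{2}\right) + 329327 = \left(\left(22876 - 33814\right) + \left(\left(108 - 9 \left(-1\right)^{2}\right) - 38\right)^{2}\right) + 329327 = \left(-10938 + \left(\left(108 - 9\right) - 38\right)^{2}\right) + 329327 = \left(-10938 + \left(99 - 38\right)^{2}\right) + 329327 = \left(-10938 + 61^{2}\right) + 329327 = \left(-10938 + 3721\right) + 329327 = -7217 + 329327 = 322110$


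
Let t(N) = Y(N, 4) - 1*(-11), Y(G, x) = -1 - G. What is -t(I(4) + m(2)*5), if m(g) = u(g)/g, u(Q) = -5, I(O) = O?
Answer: -37/2 ≈ -18.500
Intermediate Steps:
m(g) = -5/g
t(N) = 10 - N (t(N) = (-1 - N) - 1*(-11) = (-1 - N) + 11 = 10 - N)
-t(I(4) + m(2)*5) = -(10 - (4 - 5/2*5)) = -(10 - (4 - 25/2)) = -(10 - 1*(-17/2)) = -(10 + 17/2) = -1*37/2 = -37/2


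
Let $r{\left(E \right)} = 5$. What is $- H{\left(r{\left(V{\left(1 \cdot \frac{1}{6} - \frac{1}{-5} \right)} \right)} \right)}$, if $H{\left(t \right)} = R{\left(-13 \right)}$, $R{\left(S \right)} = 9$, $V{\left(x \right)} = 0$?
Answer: $-9$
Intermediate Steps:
$H{\left(t \right)} = 9$
$- H{\left(r{\left(V{\left(1 \cdot \frac{1}{6} - \frac{1}{-5} \right)} \right)} \right)} = \left(-1\right) 9 = -9$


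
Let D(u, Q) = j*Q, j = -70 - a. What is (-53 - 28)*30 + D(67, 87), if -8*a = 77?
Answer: -61461/8 ≈ -7682.6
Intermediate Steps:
a = -77/8 (a = -⅛*77 = -77/8 ≈ -9.6250)
j = -483/8 (j = -70 - 1*(-77/8) = -70 + 77/8 = -483/8 ≈ -60.375)
D(u, Q) = -483*Q/8
(-53 - 28)*30 + D(67, 87) = (-53 - 28)*30 - 483/8*87 = -81*30 - 42021/8 = -2430 - 42021/8 = -61461/8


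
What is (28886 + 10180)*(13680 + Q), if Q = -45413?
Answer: -1239681378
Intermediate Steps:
(28886 + 10180)*(13680 + Q) = (28886 + 10180)*(13680 - 45413) = 39066*(-31733) = -1239681378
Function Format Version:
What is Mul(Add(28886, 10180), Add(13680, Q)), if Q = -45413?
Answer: -1239681378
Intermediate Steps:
Mul(Add(28886, 10180), Add(13680, Q)) = Mul(Add(28886, 10180), Add(13680, -45413)) = Mul(39066, -31733) = -1239681378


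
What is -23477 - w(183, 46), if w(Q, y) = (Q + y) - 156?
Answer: -23550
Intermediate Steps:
w(Q, y) = -156 + Q + y
-23477 - w(183, 46) = -23477 - (-156 + 183 + 46) = -23477 - 1*73 = -23477 - 73 = -23550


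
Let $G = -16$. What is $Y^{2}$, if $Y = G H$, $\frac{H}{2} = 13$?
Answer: $173056$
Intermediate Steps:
$H = 26$ ($H = 2 \cdot 13 = 26$)
$Y = -416$ ($Y = \left(-16\right) 26 = -416$)
$Y^{2} = \left(-416\right)^{2} = 173056$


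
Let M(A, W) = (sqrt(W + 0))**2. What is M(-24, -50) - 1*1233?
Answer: -1283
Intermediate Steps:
M(A, W) = W (M(A, W) = (sqrt(W))**2 = W)
M(-24, -50) - 1*1233 = -50 - 1*1233 = -50 - 1233 = -1283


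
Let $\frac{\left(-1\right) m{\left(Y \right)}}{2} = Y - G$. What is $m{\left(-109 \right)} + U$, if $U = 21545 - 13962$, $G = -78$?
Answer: $7645$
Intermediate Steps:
$U = 7583$
$m{\left(Y \right)} = -156 - 2 Y$ ($m{\left(Y \right)} = - 2 \left(Y - -78\right) = - 2 \left(Y + 78\right) = - 2 \left(78 + Y\right) = -156 - 2 Y$)
$m{\left(-109 \right)} + U = \left(-156 - -218\right) + 7583 = \left(-156 + 218\right) + 7583 = 62 + 7583 = 7645$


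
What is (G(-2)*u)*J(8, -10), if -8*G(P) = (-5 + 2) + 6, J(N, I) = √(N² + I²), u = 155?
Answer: -465*√41/4 ≈ -744.36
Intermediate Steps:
J(N, I) = √(I² + N²)
G(P) = -3/8 (G(P) = -((-5 + 2) + 6)/8 = -(-3 + 6)/8 = -⅛*3 = -3/8)
(G(-2)*u)*J(8, -10) = (-3/8*155)*√((-10)² + 8²) = -465*√(100 + 64)/8 = -465*√41/4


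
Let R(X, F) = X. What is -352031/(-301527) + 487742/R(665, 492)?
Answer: 147301482649/200515455 ≈ 734.61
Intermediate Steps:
-352031/(-301527) + 487742/R(665, 492) = -352031/(-301527) + 487742/665 = -352031*(-1/301527) + 487742*(1/665) = 352031/301527 + 487742/665 = 147301482649/200515455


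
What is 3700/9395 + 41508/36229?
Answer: 104802992/68074291 ≈ 1.5395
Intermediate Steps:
3700/9395 + 41508/36229 = 3700*(1/9395) + 41508*(1/36229) = 740/1879 + 41508/36229 = 104802992/68074291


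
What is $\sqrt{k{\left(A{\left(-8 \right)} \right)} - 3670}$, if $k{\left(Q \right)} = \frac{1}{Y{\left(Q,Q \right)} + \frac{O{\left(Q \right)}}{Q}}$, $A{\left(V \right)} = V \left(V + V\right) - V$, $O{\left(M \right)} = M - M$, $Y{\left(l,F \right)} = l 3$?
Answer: $\frac{i \sqrt{152730618}}{204} \approx 60.581 i$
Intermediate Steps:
$Y{\left(l,F \right)} = 3 l$
$O{\left(M \right)} = 0$
$A{\left(V \right)} = - V + 2 V^{2}$ ($A{\left(V \right)} = V 2 V - V = 2 V^{2} - V = - V + 2 V^{2}$)
$k{\left(Q \right)} = \frac{1}{3 Q}$ ($k{\left(Q \right)} = \frac{1}{3 Q + \frac{0}{Q}} = \frac{1}{3 Q + 0} = \frac{1}{3 Q}$)
$\sqrt{k{\left(A{\left(-8 \right)} \right)} - 3670} = \sqrt{\frac{1}{3 \left(- 8 \left(-1 + 2 \left(-8\right)\right)\right)} - 3670} = \sqrt{\frac{1}{3 \left(- 8 \left(-1 - 16\right)\right)} - 3670} = \sqrt{\frac{1}{3 \left(\left(-8\right) \left(-17\right)\right)} - 3670} = \sqrt{\frac{1}{3 \cdot 136} - 3670} = \sqrt{\frac{1}{3} \cdot \frac{1}{136} - 3670} = \sqrt{\frac{1}{408} - 3670} = \sqrt{- \frac{1497359}{408}} = \frac{i \sqrt{152730618}}{204}$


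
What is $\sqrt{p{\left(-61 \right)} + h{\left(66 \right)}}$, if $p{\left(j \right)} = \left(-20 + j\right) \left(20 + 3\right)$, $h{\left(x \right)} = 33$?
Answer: $i \sqrt{1830} \approx 42.779 i$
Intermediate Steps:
$p{\left(j \right)} = -460 + 23 j$ ($p{\left(j \right)} = \left(-20 + j\right) 23 = -460 + 23 j$)
$\sqrt{p{\left(-61 \right)} + h{\left(66 \right)}} = \sqrt{\left(-460 + 23 \left(-61\right)\right) + 33} = \sqrt{\left(-460 - 1403\right) + 33} = \sqrt{-1863 + 33} = \sqrt{-1830} = i \sqrt{1830}$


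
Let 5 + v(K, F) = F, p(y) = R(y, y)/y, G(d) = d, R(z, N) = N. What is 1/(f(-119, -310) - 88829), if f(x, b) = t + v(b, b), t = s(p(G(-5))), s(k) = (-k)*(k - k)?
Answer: -1/89144 ≈ -1.1218e-5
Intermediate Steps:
p(y) = 1 (p(y) = y/y = 1)
v(K, F) = -5 + F
s(k) = 0 (s(k) = -k*0 = 0)
t = 0
f(x, b) = -5 + b (f(x, b) = 0 + (-5 + b) = -5 + b)
1/(f(-119, -310) - 88829) = 1/((-5 - 310) - 88829) = 1/(-315 - 88829) = 1/(-89144) = -1/89144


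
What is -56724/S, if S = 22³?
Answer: -14181/2662 ≈ -5.3272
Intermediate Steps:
S = 10648
-56724/S = -56724/10648 = -56724*1/10648 = -14181/2662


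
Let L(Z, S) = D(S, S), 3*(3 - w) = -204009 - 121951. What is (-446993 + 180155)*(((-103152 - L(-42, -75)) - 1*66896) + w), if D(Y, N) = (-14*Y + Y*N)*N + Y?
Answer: -117224157050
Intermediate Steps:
w = 325969/3 (w = 3 - (-204009 - 121951)/3 = 3 - ⅓*(-325960) = 3 + 325960/3 = 325969/3 ≈ 1.0866e+5)
D(Y, N) = Y + N*(-14*Y + N*Y) (D(Y, N) = (-14*Y + N*Y)*N + Y = N*(-14*Y + N*Y) + Y = Y + N*(-14*Y + N*Y))
L(Z, S) = S*(1 + S² - 14*S)
(-446993 + 180155)*(((-103152 - L(-42, -75)) - 1*66896) + w) = (-446993 + 180155)*(((-103152 - (-75)*(1 + (-75)² - 14*(-75))) - 1*66896) + 325969/3) = -266838*(((-103152 - (-75)*(1 + 5625 + 1050)) - 66896) + 325969/3) = -266838*(((-103152 - (-75)*6676) - 66896) + 325969/3) = -266838*(((-103152 - 1*(-500700)) - 66896) + 325969/3) = -266838*(((-103152 + 500700) - 66896) + 325969/3) = -266838*((397548 - 66896) + 325969/3) = -266838*(330652 + 325969/3) = -266838*1317925/3 = -117224157050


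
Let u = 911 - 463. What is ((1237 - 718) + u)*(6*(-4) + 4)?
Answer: -19340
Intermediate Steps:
u = 448
((1237 - 718) + u)*(6*(-4) + 4) = ((1237 - 718) + 448)*(6*(-4) + 4) = (519 + 448)*(-24 + 4) = 967*(-20) = -19340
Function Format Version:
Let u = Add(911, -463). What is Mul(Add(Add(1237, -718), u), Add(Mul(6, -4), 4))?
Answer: -19340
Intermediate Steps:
u = 448
Mul(Add(Add(1237, -718), u), Add(Mul(6, -4), 4)) = Mul(Add(Add(1237, -718), 448), Add(Mul(6, -4), 4)) = Mul(Add(519, 448), Add(-24, 4)) = Mul(967, -20) = -19340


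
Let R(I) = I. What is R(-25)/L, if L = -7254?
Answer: 25/7254 ≈ 0.0034464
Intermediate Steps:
R(-25)/L = -25/(-7254) = -25*(-1/7254) = 25/7254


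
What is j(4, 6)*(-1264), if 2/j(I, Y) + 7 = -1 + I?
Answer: 632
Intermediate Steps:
j(I, Y) = 2/(-8 + I) (j(I, Y) = 2/(-7 + (-1 + I)) = 2/(-8 + I))
j(4, 6)*(-1264) = (2/(-8 + 4))*(-1264) = (2/(-4))*(-1264) = (2*(-¼))*(-1264) = -½*(-1264) = 632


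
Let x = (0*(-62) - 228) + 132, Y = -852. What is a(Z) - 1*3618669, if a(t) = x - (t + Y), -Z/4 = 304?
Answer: -3616697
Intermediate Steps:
Z = -1216 (Z = -4*304 = -1216)
x = -96 (x = (0 - 228) + 132 = -228 + 132 = -96)
a(t) = 756 - t (a(t) = -96 - (t - 852) = -96 - (-852 + t) = -96 + (852 - t) = 756 - t)
a(Z) - 1*3618669 = (756 - 1*(-1216)) - 1*3618669 = (756 + 1216) - 3618669 = 1972 - 3618669 = -3616697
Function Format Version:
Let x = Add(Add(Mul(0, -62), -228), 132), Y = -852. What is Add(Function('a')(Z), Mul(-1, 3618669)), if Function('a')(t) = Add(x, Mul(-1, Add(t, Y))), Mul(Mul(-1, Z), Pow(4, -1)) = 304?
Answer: -3616697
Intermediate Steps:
Z = -1216 (Z = Mul(-4, 304) = -1216)
x = -96 (x = Add(Add(0, -228), 132) = Add(-228, 132) = -96)
Function('a')(t) = Add(756, Mul(-1, t)) (Function('a')(t) = Add(-96, Mul(-1, Add(t, -852))) = Add(-96, Mul(-1, Add(-852, t))) = Add(-96, Add(852, Mul(-1, t))) = Add(756, Mul(-1, t)))
Add(Function('a')(Z), Mul(-1, 3618669)) = Add(Add(756, Mul(-1, -1216)), Mul(-1, 3618669)) = Add(Add(756, 1216), -3618669) = Add(1972, -3618669) = -3616697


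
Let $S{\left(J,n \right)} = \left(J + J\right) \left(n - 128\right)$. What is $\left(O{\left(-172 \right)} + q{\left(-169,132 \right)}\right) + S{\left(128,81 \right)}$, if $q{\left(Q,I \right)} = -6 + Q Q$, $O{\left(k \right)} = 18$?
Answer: $16541$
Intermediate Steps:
$S{\left(J,n \right)} = 2 J \left(-128 + n\right)$
$q{\left(Q,I \right)} = -6 + Q^{2}$
$\left(O{\left(-172 \right)} + q{\left(-169,132 \right)}\right) + S{\left(128,81 \right)} = \left(18 - \left(6 - \left(-169\right)^{2}\right)\right) + 2 \cdot 128 \left(-128 + 81\right) = \left(18 + \left(-6 + 28561\right)\right) + 2 \cdot 128 \left(-47\right) = \left(18 + 28555\right) - 12032 = 28573 - 12032 = 16541$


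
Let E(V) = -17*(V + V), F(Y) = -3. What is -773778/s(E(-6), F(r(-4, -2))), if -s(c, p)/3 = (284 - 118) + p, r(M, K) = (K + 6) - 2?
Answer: 257926/163 ≈ 1582.4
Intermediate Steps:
r(M, K) = 4 + K (r(M, K) = (6 + K) - 2 = 4 + K)
E(V) = -34*V
s(c, p) = -498 - 3*p (s(c, p) = -3*((284 - 118) + p) = -3*(166 + p) = -498 - 3*p)
-773778/s(E(-6), F(r(-4, -2))) = -773778/(-498 - 3*(-3)) = -773778/(-498 + 9) = -773778/(-489) = -773778*(-1/489) = 257926/163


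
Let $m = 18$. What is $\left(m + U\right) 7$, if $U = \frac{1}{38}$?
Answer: $\frac{4795}{38} \approx 126.18$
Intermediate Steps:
$U = \frac{1}{38} \approx 0.026316$
$\left(m + U\right) 7 = \left(18 + \frac{1}{38}\right) 7 = \frac{685}{38} \cdot 7 = \frac{4795}{38}$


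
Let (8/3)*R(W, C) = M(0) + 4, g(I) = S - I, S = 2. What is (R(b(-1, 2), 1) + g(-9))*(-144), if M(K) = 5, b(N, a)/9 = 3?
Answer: -2070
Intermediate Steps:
b(N, a) = 27 (b(N, a) = 9*3 = 27)
g(I) = 2 - I
R(W, C) = 27/8 (R(W, C) = 3*(5 + 4)/8 = (3/8)*9 = 27/8)
(R(b(-1, 2), 1) + g(-9))*(-144) = (27/8 + (2 - 1*(-9)))*(-144) = (27/8 + (2 + 9))*(-144) = (27/8 + 11)*(-144) = (115/8)*(-144) = -2070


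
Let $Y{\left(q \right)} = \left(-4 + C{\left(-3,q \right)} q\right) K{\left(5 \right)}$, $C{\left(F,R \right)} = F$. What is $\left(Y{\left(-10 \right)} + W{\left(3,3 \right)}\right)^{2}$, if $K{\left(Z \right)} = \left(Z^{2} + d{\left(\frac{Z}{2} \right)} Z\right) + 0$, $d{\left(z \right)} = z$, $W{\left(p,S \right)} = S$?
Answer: $956484$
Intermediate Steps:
$K{\left(Z \right)} = \frac{3 Z^{2}}{2}$ ($K{\left(Z \right)} = \left(Z^{2} + \frac{Z}{2} Z\right) + 0 = \left(Z^{2} + \frac{Z^{2}}{2}\right) + 0 = \frac{3 Z^{2}}{2} + 0 = \frac{3 Z^{2}}{2}$)
$Y{\left(q \right)} = -150 - \frac{225 q}{2}$ ($Y{\left(q \right)} = \left(-4 - 3 q\right) \frac{3 \cdot 5^{2}}{2} = \left(-4 - 3 q\right) \frac{3}{2} \cdot 25 = \left(-4 - 3 q\right) \frac{75}{2} = -150 - \frac{225 q}{2}$)
$\left(Y{\left(-10 \right)} + W{\left(3,3 \right)}\right)^{2} = \left(\left(-150 - -1125\right) + 3\right)^{2} = \left(\left(-150 + 1125\right) + 3\right)^{2} = \left(975 + 3\right)^{2} = 978^{2} = 956484$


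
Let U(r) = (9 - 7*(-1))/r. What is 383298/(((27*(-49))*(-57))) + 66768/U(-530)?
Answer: -55595123764/25137 ≈ -2.2117e+6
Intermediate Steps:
U(r) = 16/r (U(r) = (9 + 7)/r = 16/r)
383298/(((27*(-49))*(-57))) + 66768/U(-530) = 383298/(((27*(-49))*(-57))) + 66768/((16/(-530))) = 383298/((-1323*(-57))) + 66768/((16*(-1/530))) = 383298/75411 + 66768/(-8/265) = 383298*(1/75411) + 66768*(-265/8) = 127766/25137 - 2211690 = -55595123764/25137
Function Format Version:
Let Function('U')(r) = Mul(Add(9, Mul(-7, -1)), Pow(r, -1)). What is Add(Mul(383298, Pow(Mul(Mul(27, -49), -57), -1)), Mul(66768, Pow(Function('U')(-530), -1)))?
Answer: Rational(-55595123764, 25137) ≈ -2.2117e+6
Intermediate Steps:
Function('U')(r) = Mul(16, Pow(r, -1)) (Function('U')(r) = Mul(Add(9, 7), Pow(r, -1)) = Mul(16, Pow(r, -1)))
Add(Mul(383298, Pow(Mul(Mul(27, -49), -57), -1)), Mul(66768, Pow(Function('U')(-530), -1))) = Add(Mul(383298, Pow(Mul(Mul(27, -49), -57), -1)), Mul(66768, Pow(Mul(16, Pow(-530, -1)), -1))) = Add(Mul(383298, Pow(Mul(-1323, -57), -1)), Mul(66768, Pow(Mul(16, Rational(-1, 530)), -1))) = Add(Mul(383298, Pow(75411, -1)), Mul(66768, Pow(Rational(-8, 265), -1))) = Add(Mul(383298, Rational(1, 75411)), Mul(66768, Rational(-265, 8))) = Add(Rational(127766, 25137), -2211690) = Rational(-55595123764, 25137)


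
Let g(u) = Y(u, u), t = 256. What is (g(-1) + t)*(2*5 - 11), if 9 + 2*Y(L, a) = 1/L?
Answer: -251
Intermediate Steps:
Y(L, a) = -9/2 + 1/(2*L)
g(u) = (1 - 9*u)/(2*u)
(g(-1) + t)*(2*5 - 11) = ((½)*(1 - 9*(-1))/(-1) + 256)*(2*5 - 11) = ((½)*(-1)*(1 + 9) + 256)*(10 - 11) = ((½)*(-1)*10 + 256)*(-1) = (-5 + 256)*(-1) = 251*(-1) = -251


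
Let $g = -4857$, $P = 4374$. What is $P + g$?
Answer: $-483$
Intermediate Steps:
$P + g = 4374 - 4857 = -483$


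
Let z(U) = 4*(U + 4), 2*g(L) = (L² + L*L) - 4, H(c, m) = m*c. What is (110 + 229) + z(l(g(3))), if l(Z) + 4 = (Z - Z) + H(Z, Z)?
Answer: 535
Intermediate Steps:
H(c, m) = c*m
g(L) = -2 + L² (g(L) = ((L² + L*L) - 4)/2 = ((L² + L²) - 4)/2 = (2*L² - 4)/2 = (-4 + 2*L²)/2 = -2 + L²)
l(Z) = -4 + Z² (l(Z) = -4 + ((Z - Z) + Z*Z) = -4 + (0 + Z²) = -4 + Z²)
z(U) = 16 + 4*U (z(U) = 4*(4 + U) = 16 + 4*U)
(110 + 229) + z(l(g(3))) = (110 + 229) + (16 + 4*(-4 + (-2 + 3²)²)) = 339 + (16 + 4*(-4 + (-2 + 9)²)) = 339 + (16 + 4*(-4 + 7²)) = 339 + (16 + 4*(-4 + 49)) = 339 + (16 + 4*45) = 339 + (16 + 180) = 339 + 196 = 535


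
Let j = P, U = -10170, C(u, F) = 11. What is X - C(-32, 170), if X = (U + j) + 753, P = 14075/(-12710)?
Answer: -23968791/2542 ≈ -9429.1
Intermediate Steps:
P = -2815/2542 (P = 14075*(-1/12710) = -2815/2542 ≈ -1.1074)
j = -2815/2542 ≈ -1.1074
X = -23940829/2542 (X = (-10170 - 2815/2542) + 753 = -25854955/2542 + 753 = -23940829/2542 ≈ -9418.1)
X - C(-32, 170) = -23940829/2542 - 1*11 = -23940829/2542 - 11 = -23968791/2542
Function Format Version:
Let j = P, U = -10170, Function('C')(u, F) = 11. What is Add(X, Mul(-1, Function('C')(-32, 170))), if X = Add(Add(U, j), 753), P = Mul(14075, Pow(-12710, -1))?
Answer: Rational(-23968791, 2542) ≈ -9429.1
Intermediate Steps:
P = Rational(-2815, 2542) (P = Mul(14075, Rational(-1, 12710)) = Rational(-2815, 2542) ≈ -1.1074)
j = Rational(-2815, 2542) ≈ -1.1074
X = Rational(-23940829, 2542) (X = Add(Add(-10170, Rational(-2815, 2542)), 753) = Add(Rational(-25854955, 2542), 753) = Rational(-23940829, 2542) ≈ -9418.1)
Add(X, Mul(-1, Function('C')(-32, 170))) = Add(Rational(-23940829, 2542), Mul(-1, 11)) = Add(Rational(-23940829, 2542), -11) = Rational(-23968791, 2542)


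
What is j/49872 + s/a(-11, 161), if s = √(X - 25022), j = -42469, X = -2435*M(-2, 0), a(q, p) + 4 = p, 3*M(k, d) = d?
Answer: -42469/49872 + I*√25022/157 ≈ -0.85156 + 1.0075*I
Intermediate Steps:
M(k, d) = d/3
a(q, p) = -4 + p
X = 0 (X = -2435*0/3 = -2435*0 = 0)
s = I*√25022 (s = √(0 - 25022) = √(-25022) = I*√25022 ≈ 158.18*I)
j/49872 + s/a(-11, 161) = -42469/49872 + (I*√25022)/(-4 + 161) = -42469*1/49872 + (I*√25022)/157 = -42469/49872 + (I*√25022)*(1/157) = -42469/49872 + I*√25022/157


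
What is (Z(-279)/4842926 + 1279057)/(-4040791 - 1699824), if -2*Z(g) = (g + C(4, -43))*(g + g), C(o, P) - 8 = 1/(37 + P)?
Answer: -12388756650253/55602747278980 ≈ -0.22281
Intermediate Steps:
C(o, P) = 8 + 1/(37 + P)
Z(g) = -g*(47/6 + g) (Z(g) = -(g + (297 + 8*(-43))/(37 - 43))*(g + g)/2 = -(g + (297 - 344)/(-6))*2*g/2 = -(g - 1/6*(-47))*2*g/2 = -(g + 47/6)*2*g/2 = -(47/6 + g)*2*g/2 = -g*(47/6 + g))
(Z(-279)/4842926 + 1279057)/(-4040791 - 1699824) = (-1/6*(-279)*(47 + 6*(-279))/4842926 + 1279057)/(-4040791 - 1699824) = (-1/6*(-279)*(47 - 1674)*(1/4842926) + 1279057)/(-5740615) = (-1/6*(-279)*(-1627)*(1/4842926) + 1279057)*(-1/5740615) = (-151311/2*1/4842926 + 1279057)*(-1/5740615) = (-151311/9685852 + 1279057)*(-1/5740615) = (12388756650253/9685852)*(-1/5740615) = -12388756650253/55602747278980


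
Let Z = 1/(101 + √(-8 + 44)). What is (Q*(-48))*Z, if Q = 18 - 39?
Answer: 1008/107 ≈ 9.4206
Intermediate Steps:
Q = -21
Z = 1/107 (Z = 1/(101 + √36) = 1/(101 + 6) = 1/107 ≈ 0.0093458)
(Q*(-48))*Z = -21*(-48)*(1/107) = 1008*(1/107) = 1008/107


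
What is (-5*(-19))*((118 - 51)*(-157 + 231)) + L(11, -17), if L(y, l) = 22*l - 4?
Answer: 470632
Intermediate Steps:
L(y, l) = -4 + 22*l
(-5*(-19))*((118 - 51)*(-157 + 231)) + L(11, -17) = (-5*(-19))*((118 - 51)*(-157 + 231)) + (-4 + 22*(-17)) = 95*(67*74) + (-4 - 374) = 95*4958 - 378 = 471010 - 378 = 470632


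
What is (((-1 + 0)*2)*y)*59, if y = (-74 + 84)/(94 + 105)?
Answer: -1180/199 ≈ -5.9296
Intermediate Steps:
y = 10/199 ≈ 0.050251
(((-1 + 0)*2)*y)*59 = (((-1 + 0)*2)*(10/199))*59 = (-1*2*(10/199))*59 = -2*10/199*59 = -20/199*59 = -1180/199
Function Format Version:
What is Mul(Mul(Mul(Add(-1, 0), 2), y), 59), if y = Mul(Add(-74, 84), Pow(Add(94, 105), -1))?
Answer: Rational(-1180, 199) ≈ -5.9296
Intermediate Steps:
y = Rational(10, 199) (y = Mul(10, Pow(199, -1)) = Mul(10, Rational(1, 199)) = Rational(10, 199) ≈ 0.050251)
Mul(Mul(Mul(Add(-1, 0), 2), y), 59) = Mul(Mul(Mul(Add(-1, 0), 2), Rational(10, 199)), 59) = Mul(Mul(Mul(-1, 2), Rational(10, 199)), 59) = Mul(Mul(-2, Rational(10, 199)), 59) = Mul(Rational(-20, 199), 59) = Rational(-1180, 199)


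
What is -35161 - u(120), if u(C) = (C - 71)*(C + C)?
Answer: -46921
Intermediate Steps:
u(C) = 2*C*(-71 + C) (u(C) = (-71 + C)*(2*C) = 2*C*(-71 + C))
-35161 - u(120) = -35161 - 2*120*(-71 + 120) = -35161 - 2*120*49 = -35161 - 1*11760 = -35161 - 11760 = -46921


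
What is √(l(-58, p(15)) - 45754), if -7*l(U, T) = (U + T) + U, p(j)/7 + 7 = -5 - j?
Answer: I*√2239811/7 ≈ 213.8*I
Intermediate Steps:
p(j) = -84 - 7*j (p(j) = -49 + 7*(-5 - j) = -49 + (-35 - 7*j) = -84 - 7*j)
l(U, T) = -2*U/7 - T/7 (l(U, T) = -((U + T) + U)/7 = -((T + U) + U)/7 = -(T + 2*U)/7 = -2*U/7 - T/7)
√(l(-58, p(15)) - 45754) = √((-2/7*(-58) - (-84 - 7*15)/7) - 45754) = √((116/7 - (-84 - 105)/7) - 45754) = √((116/7 - ⅐*(-189)) - 45754) = √((116/7 + 27) - 45754) = √(305/7 - 45754) = √(-319973/7) = I*√2239811/7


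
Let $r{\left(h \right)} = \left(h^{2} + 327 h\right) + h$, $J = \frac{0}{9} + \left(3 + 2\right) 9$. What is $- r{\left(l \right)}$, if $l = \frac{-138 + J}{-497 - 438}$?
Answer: $- \frac{28529889}{874225} \approx -32.635$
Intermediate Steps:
$J = 45$ ($J = 0 \cdot \frac{1}{9} + 5 \cdot 9 = 0 + 45 = 45$)
$l = \frac{93}{935}$ ($l = \frac{-138 + 45}{-497 - 438} = - \frac{93}{-935} = \left(-93\right) \left(- \frac{1}{935}\right) = \frac{93}{935} \approx 0.099465$)
$r{\left(h \right)} = h^{2} + 328 h$
$- r{\left(l \right)} = - \frac{93 \left(328 + \frac{93}{935}\right)}{935} = - \frac{93 \cdot 306773}{935 \cdot 935} = \left(-1\right) \frac{28529889}{874225} = - \frac{28529889}{874225}$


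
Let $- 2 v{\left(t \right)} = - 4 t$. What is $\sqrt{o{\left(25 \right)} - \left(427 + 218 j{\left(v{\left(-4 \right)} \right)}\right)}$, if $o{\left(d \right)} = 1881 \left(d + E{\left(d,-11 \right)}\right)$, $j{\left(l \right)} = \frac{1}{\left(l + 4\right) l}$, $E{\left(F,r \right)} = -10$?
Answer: $\frac{\sqrt{444499}}{4} \approx 166.68$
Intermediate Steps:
$v{\left(t \right)} = 2 t$ ($v{\left(t \right)} = - \frac{\left(-4\right) t}{2} = 2 t$)
$j{\left(l \right)} = \frac{1}{l \left(4 + l\right)}$ ($j{\left(l \right)} = \frac{1}{\left(4 + l\right) l} = \frac{1}{l \left(4 + l\right)}$)
$o{\left(d \right)} = -18810 + 1881 d$ ($o{\left(d \right)} = 1881 \left(d - 10\right) = 1881 \left(-10 + d\right) = -18810 + 1881 d$)
$\sqrt{o{\left(25 \right)} - \left(427 + 218 j{\left(v{\left(-4 \right)} \right)}\right)} = \sqrt{\left(-18810 + 1881 \cdot 25\right) - \left(427 + 218 \frac{1}{2 \left(-4\right) \left(4 + 2 \left(-4\right)\right)}\right)} = \sqrt{\left(-18810 + 47025\right) - \left(427 + 218 \frac{1}{\left(-8\right) \left(4 - 8\right)}\right)} = \sqrt{28215 - \left(427 + 218 \left(- \frac{1}{8 \left(-4\right)}\right)\right)} = \sqrt{28215 - \left(427 + 218 \left(\left(- \frac{1}{8}\right) \left(- \frac{1}{4}\right)\right)\right)} = \sqrt{28215 - \frac{6941}{16}} = \sqrt{\frac{444499}{16}} = \frac{\sqrt{444499}}{4}$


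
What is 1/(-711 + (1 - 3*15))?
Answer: -1/755 ≈ -0.0013245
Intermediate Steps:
1/(-711 + (1 - 3*15)) = 1/(-711 + (1 - 45)) = 1/(-711 - 44) = 1/(-755) = -1/755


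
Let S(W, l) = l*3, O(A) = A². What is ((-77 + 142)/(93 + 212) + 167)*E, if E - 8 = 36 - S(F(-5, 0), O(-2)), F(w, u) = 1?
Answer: 326400/61 ≈ 5350.8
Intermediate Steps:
S(W, l) = 3*l
E = 32 (E = 8 + (36 - 3*(-2)²) = 8 + (36 - 3*4) = 8 + (36 - 1*12) = 8 + (36 - 12) = 8 + 24 = 32)
((-77 + 142)/(93 + 212) + 167)*E = ((-77 + 142)/(93 + 212) + 167)*32 = (65/305 + 167)*32 = (65*(1/305) + 167)*32 = (13/61 + 167)*32 = (10200/61)*32 = 326400/61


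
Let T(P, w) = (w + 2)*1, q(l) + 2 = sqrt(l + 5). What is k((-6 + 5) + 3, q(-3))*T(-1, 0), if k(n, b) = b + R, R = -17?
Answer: -38 + 2*sqrt(2) ≈ -35.172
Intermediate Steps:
q(l) = -2 + sqrt(5 + l) (q(l) = -2 + sqrt(l + 5) = -2 + sqrt(5 + l))
T(P, w) = 2 + w (T(P, w) = (2 + w)*1 = 2 + w)
k(n, b) = -17 + b (k(n, b) = b - 17 = -17 + b)
k((-6 + 5) + 3, q(-3))*T(-1, 0) = (-17 + (-2 + sqrt(5 - 3)))*(2 + 0) = (-17 + (-2 + sqrt(2)))*2 = (-19 + sqrt(2))*2 = -38 + 2*sqrt(2)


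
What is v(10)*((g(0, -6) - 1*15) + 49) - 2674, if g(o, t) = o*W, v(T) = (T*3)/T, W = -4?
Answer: -2572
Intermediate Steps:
v(T) = 3 (v(T) = (3*T)/T = 3)
g(o, t) = -4*o (g(o, t) = o*(-4) = -4*o)
v(10)*((g(0, -6) - 1*15) + 49) - 2674 = 3*((-4*0 - 1*15) + 49) - 2674 = 3*((0 - 15) + 49) - 2674 = 3*(-15 + 49) - 2674 = 3*34 - 2674 = 102 - 2674 = -2572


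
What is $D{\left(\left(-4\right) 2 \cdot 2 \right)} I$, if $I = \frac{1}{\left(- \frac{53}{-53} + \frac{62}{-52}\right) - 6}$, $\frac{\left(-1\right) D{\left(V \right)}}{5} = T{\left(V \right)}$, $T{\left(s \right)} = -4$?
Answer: $- \frac{520}{161} \approx -3.2298$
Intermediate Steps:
$D{\left(V \right)} = 20$ ($D{\left(V \right)} = \left(-5\right) \left(-4\right) = 20$)
$I = - \frac{26}{161}$ ($I = \frac{1}{\left(\left(-53\right) \left(- \frac{1}{53}\right) + 62 \left(- \frac{1}{52}\right)\right) - 6} = \frac{1}{\left(1 - \frac{31}{26}\right) - 6} = \frac{1}{- \frac{5}{26} - 6} = \frac{1}{- \frac{161}{26}} = - \frac{26}{161} \approx -0.16149$)
$D{\left(\left(-4\right) 2 \cdot 2 \right)} I = 20 \left(- \frac{26}{161}\right) = - \frac{520}{161}$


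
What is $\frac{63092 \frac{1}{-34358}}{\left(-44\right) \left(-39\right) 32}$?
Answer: $- \frac{15773}{471666624} \approx -3.3441 \cdot 10^{-5}$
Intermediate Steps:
$\frac{63092 \frac{1}{-34358}}{\left(-44\right) \left(-39\right) 32} = \frac{63092 \left(- \frac{1}{34358}\right)}{1716 \cdot 32} = - \frac{31546}{17179 \cdot 54912} = \left(- \frac{31546}{17179}\right) \frac{1}{54912} = - \frac{15773}{471666624}$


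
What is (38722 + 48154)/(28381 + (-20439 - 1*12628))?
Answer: -43438/2343 ≈ -18.539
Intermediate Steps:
(38722 + 48154)/(28381 + (-20439 - 1*12628)) = 86876/(28381 + (-20439 - 12628)) = 86876/(28381 - 33067) = 86876/(-4686) = 86876*(-1/4686) = -43438/2343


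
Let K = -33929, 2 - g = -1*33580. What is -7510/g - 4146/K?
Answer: -57787909/569701839 ≈ -0.10144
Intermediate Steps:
g = 33582 (g = 2 - (-1)*33580 = 2 - 1*(-33580) = 2 + 33580 = 33582)
-7510/g - 4146/K = -7510/33582 - 4146/(-33929) = -7510*1/33582 - 4146*(-1/33929) = -3755/16791 + 4146/33929 = -57787909/569701839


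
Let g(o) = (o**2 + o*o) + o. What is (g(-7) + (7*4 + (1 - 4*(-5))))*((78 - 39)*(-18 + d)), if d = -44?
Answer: -338520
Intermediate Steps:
g(o) = o + 2*o**2 (g(o) = (o**2 + o**2) + o = 2*o**2 + o = o + 2*o**2)
(g(-7) + (7*4 + (1 - 4*(-5))))*((78 - 39)*(-18 + d)) = (-7*(1 + 2*(-7)) + (7*4 + (1 - 4*(-5))))*((78 - 39)*(-18 - 44)) = (-7*(1 - 14) + (28 + (1 + 20)))*(39*(-62)) = (-7*(-13) + (28 + 21))*(-2418) = (91 + 49)*(-2418) = 140*(-2418) = -338520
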